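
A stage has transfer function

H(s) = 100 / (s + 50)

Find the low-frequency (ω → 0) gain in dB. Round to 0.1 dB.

H(0) = 100 / 50 = 2
20 log₁₀(2) ≈ 6.02 dB

6.0 dB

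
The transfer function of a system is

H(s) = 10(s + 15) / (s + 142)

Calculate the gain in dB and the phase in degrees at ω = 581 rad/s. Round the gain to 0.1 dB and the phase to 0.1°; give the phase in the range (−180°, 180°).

At s = jω = j581:
zero (s+15): 15 + j581 → |·| = √(15²+581²) = √337786 ≈ 581.19, ∠ = arctan(581/15) ≈ 88.52°
pole (s+142): 142 + j581 → |·| = √(142²+581²) = √357725 ≈ 598.1, ∠ = arctan(581/142) ≈ 76.27°
|H| = 10 · 581.19 / 598.1 ≈ 9.7173
Gain = 20 log₁₀(9.7173) ≈ 19.75 dB
∠H = 88.52° − 76.27° = 12.25°

19.8 dB, 12.3°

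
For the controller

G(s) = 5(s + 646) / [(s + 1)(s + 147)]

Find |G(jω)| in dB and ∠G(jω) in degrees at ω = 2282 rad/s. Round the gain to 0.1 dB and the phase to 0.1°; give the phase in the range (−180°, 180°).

-52.9 dB, -102.1°

At s = jω = j2282:
zero (s+646): 646 + j2282 → |·| = √(646²+2282²) = √5624840 ≈ 2371.7, ∠ = arctan(2282/646) ≈ 74.19°
pole (s+1): 1 + j2282 → |·| = √(1²+2282²) = √5207525 ≈ 2282, ∠ = arctan(2282/1) ≈ 89.97°
pole (s+147): 147 + j2282 → |·| = √(147²+2282²) = √5229133 ≈ 2286.7, ∠ = arctan(2282/147) ≈ 86.31°
|G| = 5 · 2371.7 / 5.2182e+06 ≈ 0.0022725
Gain = 20 log₁₀(0.0022725) ≈ -52.87 dB
∠G = 74.19° − 176.28° = -102.09°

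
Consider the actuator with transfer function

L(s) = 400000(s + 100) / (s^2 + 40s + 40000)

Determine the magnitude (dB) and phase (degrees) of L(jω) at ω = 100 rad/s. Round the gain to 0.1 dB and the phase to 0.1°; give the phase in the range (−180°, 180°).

At s = jω = j100:
zero (s+100): 100 + j100 → |·| = √(100²+100²) = √20000 ≈ 141.42, ∠ = arctan(100/100) ≈ 45.00°
quadratic: (j100)² + 40·j100 + 40000 = 30000 + j4000 → |·| ≈ 30265, ∠ ≈ 7.59°
|L| = 400000 · 141.42 / 30265 ≈ 1869.1
Gain = 20 log₁₀(1869.1) ≈ 65.43 dB
∠L = 45.00° − 7.59° = 37.41°

65.4 dB, 37.4°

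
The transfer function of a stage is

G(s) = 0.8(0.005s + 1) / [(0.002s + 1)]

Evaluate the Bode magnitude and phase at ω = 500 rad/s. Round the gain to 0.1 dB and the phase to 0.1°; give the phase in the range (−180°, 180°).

At ω = 500 rad/s:
zero (1 + j500·0.005) = 1 + j2.5 → |·| ≈ 2.6926, ∠ ≈ 68.20°
pole (1 + j500·0.002) = 1 + j1 → |·| ≈ 1.4142, ∠ ≈ 45.00°
|G| = 0.8 · 2.6926 / (1.4142) ≈ 1.5232
Gain = 20 log₁₀(1.5232) ≈ 3.66 dB
∠G = (68.20°) − (45.00°) = 23.20°

3.7 dB, 23.2°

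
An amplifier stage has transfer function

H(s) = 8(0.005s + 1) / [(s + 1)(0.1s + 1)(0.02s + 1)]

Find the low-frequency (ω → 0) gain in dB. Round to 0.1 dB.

18.1 dB

H(0) = 8 · 1 / 1 = 8
20 log₁₀(8) ≈ 18.06 dB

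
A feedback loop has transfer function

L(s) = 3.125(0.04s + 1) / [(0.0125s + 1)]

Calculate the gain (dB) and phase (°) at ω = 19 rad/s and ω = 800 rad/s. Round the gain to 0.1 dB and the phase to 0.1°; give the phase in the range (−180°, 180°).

At ω = 19 rad/s:
zero (1 + j19·0.04) = 1 + j0.76 → |·| ≈ 1.256, ∠ ≈ 37.23°
pole (1 + j19·0.0125) = 1 + j0.2375 → |·| ≈ 1.0278, ∠ ≈ 13.36°
|L| = 3.125 · 1.256 / (1.0278) ≈ 3.8188
Gain = 20 log₁₀(3.8188) ≈ 11.64 dB
∠L = (37.23°) − (13.36°) = 23.87°

At ω = 800 rad/s:
zero (1 + j800·0.04) = 1 + j32 → |·| ≈ 32.016, ∠ ≈ 88.21°
pole (1 + j800·0.0125) = 1 + j10 → |·| ≈ 10.05, ∠ ≈ 84.29°
|L| = 3.125 · 32.016 / (10.05) ≈ 9.9552
Gain = 20 log₁₀(9.9552) ≈ 19.96 dB
∠L = (88.21°) − (84.29°) = 3.92°

ω = 19: 11.6 dB, 23.9°; ω = 800: 20.0 dB, 3.9°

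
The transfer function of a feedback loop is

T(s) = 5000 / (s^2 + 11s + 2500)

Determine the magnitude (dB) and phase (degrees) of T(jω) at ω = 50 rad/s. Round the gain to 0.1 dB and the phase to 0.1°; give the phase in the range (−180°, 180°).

At s = jω = j50:
quadratic: (j50)² + 11·j50 + 2500 = 0 + j550 → |·| ≈ 550, ∠ ≈ 90.00°
|T| = 5000 / 550 ≈ 9.0909
Gain = 20 log₁₀(9.0909) ≈ 19.17 dB
∠T = 0.00° − 90.00° = -90.00°

19.2 dB, -90.0°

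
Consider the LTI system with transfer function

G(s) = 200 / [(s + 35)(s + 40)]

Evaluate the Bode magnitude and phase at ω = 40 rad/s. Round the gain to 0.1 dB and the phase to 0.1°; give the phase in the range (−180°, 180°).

-23.5 dB, -93.8°

At s = jω = j40:
pole (s+35): 35 + j40 → |·| = √(35²+40²) = √2825 ≈ 53.151, ∠ = arctan(40/35) ≈ 48.81°
pole (s+40): 40 + j40 → |·| = √(40²+40²) = √3200 ≈ 56.569, ∠ = arctan(40/40) ≈ 45.00°
|G| = 200 / 3006.7 ≈ 0.066518
Gain = 20 log₁₀(0.066518) ≈ -23.54 dB
∠G = 0.00° − 93.81° = -93.81°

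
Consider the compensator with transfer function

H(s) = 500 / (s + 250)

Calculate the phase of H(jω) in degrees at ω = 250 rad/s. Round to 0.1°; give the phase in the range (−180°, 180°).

Substitute s = j250:
Numerator: 500 = 500 + j0
Denominator: (j250) + 250 = 250 + j250
|N| = √(500² + 0²) ≈ 500, ∠N ≈ 0.00°
|D| = √(250² + 250²) ≈ 353.55, ∠D ≈ 45.00°
∠H = 0.00° − 45.00° = -45.00°

-45.0°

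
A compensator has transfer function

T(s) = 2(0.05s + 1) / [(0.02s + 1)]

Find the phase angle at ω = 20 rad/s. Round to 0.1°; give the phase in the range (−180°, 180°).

At ω = 20 rad/s:
zero (1 + j20·0.05) = 1 + j1 → |·| ≈ 1.4142, ∠ ≈ 45.00°
pole (1 + j20·0.02) = 1 + j0.4 → |·| ≈ 1.077, ∠ ≈ 21.80°
∠T = (45.00°) − (21.80°) = 23.20°

23.2°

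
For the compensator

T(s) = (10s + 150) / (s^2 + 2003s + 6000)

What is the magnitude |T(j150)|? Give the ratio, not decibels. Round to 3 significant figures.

0.00501

Substitute s = j150:
Numerator: 10(j150) + 150 = 150 + j1500
Denominator: (j150)^2 + 2003(j150) + 6000 = -16500 + j300450
|N| = √(150² + 1500²) ≈ 1507.5, ∠N ≈ 84.29°
|D| = √(16500² + 300450²) ≈ 3.009e+05, ∠D ≈ 93.14°
|T| = 1507.5 / 3.009e+05 ≈ 0.00501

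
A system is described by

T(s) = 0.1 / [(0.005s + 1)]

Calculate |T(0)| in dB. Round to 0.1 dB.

T(0) = 0.1 · 1 / 1 = 0.1
20 log₁₀(0.1) ≈ -20.00 dB

-20.0 dB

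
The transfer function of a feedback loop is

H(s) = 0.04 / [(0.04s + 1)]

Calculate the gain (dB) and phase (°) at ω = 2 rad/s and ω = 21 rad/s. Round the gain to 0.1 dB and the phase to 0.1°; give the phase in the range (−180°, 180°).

ω = 2: -28.0 dB, -4.6°; ω = 21: -30.3 dB, -40.0°

At ω = 2 rad/s:
pole (1 + j2·0.04) = 1 + j0.08 → |·| ≈ 1.0032, ∠ ≈ 4.57°
|H| = 0.04 · 1 / (1.0032) ≈ 0.039872
Gain = 20 log₁₀(0.039872) ≈ -27.99 dB
∠H = (0°) − (4.57°) = -4.57°

At ω = 21 rad/s:
pole (1 + j21·0.04) = 1 + j0.84 → |·| ≈ 1.306, ∠ ≈ 40.03°
|H| = 0.04 · 1 / (1.306) ≈ 0.030628
Gain = 20 log₁₀(0.030628) ≈ -30.28 dB
∠H = (0°) − (40.03°) = -40.03°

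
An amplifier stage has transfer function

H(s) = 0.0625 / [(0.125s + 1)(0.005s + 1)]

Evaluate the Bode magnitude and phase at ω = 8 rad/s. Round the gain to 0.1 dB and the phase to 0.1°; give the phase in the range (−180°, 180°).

-27.1 dB, -47.3°

At ω = 8 rad/s:
pole (1 + j8·0.125) = 1 + j1 → |·| ≈ 1.4142, ∠ ≈ 45.00°
pole (1 + j8·0.005) = 1 + j0.04 → |·| ≈ 1.0008, ∠ ≈ 2.29°
|H| = 0.0625 · 1 / (1.4142 · 1.0008) ≈ 0.044159
Gain = 20 log₁₀(0.044159) ≈ -27.10 dB
∠H = (0°) − (45.00° + 2.29°) = -47.29°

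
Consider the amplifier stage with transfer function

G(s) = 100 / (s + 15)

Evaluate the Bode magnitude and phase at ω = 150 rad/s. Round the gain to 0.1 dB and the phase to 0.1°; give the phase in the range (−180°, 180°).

-3.6 dB, -84.3°

Substitute s = j150:
Numerator: 100 = 100 + j0
Denominator: (j150) + 15 = 15 + j150
|N| = √(100² + 0²) ≈ 100, ∠N ≈ 0.00°
|D| = √(15² + 150²) ≈ 150.75, ∠D ≈ 84.29°
|G| = 100 / 150.75 ≈ 0.66335
Gain = 20 log₁₀(0.66335) ≈ -3.57 dB
∠G = 0.00° − 84.29° = -84.29°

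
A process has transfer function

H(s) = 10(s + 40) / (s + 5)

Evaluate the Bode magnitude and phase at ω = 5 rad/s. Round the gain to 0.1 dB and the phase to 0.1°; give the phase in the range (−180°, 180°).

At s = jω = j5:
zero (s+40): 40 + j5 → |·| = √(40²+5²) = √1625 ≈ 40.311, ∠ = arctan(5/40) ≈ 7.13°
pole (s+5): 5 + j5 → |·| = √(5²+5²) = √50 ≈ 7.0711, ∠ = arctan(5/5) ≈ 45.00°
|H| = 10 · 40.311 / 7.0711 ≈ 57.008
Gain = 20 log₁₀(57.008) ≈ 35.12 dB
∠H = 7.13° − 45.00° = -37.87°

35.1 dB, -37.9°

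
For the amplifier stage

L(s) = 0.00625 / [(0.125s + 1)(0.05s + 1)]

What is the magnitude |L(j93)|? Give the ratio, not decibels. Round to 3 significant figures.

At ω = 93 rad/s:
pole (1 + j93·0.125) = 1 + j11.625 → |·| ≈ 11.668, ∠ ≈ 85.08°
pole (1 + j93·0.05) = 1 + j4.65 → |·| ≈ 4.7563, ∠ ≈ 77.86°
|L| = 0.00625 · 1 / (11.668 · 4.7563) ≈ 0.00011262

0.000113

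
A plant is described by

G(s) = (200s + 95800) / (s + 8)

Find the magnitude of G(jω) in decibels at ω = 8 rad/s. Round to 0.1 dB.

78.6 dB

Substitute s = j8:
Numerator: 200(j8) + 95800 = 95800 + j1600
Denominator: (j8) + 8 = 8 + j8
|N| = √(95800² + 1600²) ≈ 95813, ∠N ≈ 0.96°
|D| = √(8² + 8²) ≈ 11.314, ∠D ≈ 45.00°
|G| = 95813 / 11.314 ≈ 8468.5
Gain = 20 log₁₀(8468.5) ≈ 78.56 dB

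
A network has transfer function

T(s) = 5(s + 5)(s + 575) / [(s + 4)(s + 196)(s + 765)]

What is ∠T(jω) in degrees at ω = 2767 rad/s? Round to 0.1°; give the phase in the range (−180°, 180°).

-82.3°

At s = jω = j2767:
zero (s+5): 5 + j2767 → |·| = √(5²+2767²) = √7656314 ≈ 2767, ∠ = arctan(2767/5) ≈ 89.90°
zero (s+575): 575 + j2767 → |·| = √(575²+2767²) = √7986914 ≈ 2826.1, ∠ = arctan(2767/575) ≈ 78.26°
pole (s+4): 4 + j2767 → |·| = √(4²+2767²) = √7656305 ≈ 2767, ∠ = arctan(2767/4) ≈ 89.92°
pole (s+196): 196 + j2767 → |·| = √(196²+2767²) = √7694705 ≈ 2773.9, ∠ = arctan(2767/196) ≈ 85.95°
pole (s+765): 765 + j2767 → |·| = √(765²+2767²) = √8241514 ≈ 2870.8, ∠ = arctan(2767/765) ≈ 74.55°
∠T = 168.16° − 250.42° = -82.26°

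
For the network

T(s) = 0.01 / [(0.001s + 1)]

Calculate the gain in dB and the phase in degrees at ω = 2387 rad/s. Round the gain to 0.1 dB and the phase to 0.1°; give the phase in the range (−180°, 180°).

At ω = 2387 rad/s:
pole (1 + j2387·0.001) = 1 + j2.387 → |·| ≈ 2.588, ∠ ≈ 67.27°
|T| = 0.01 · 1 / (2.588) ≈ 0.003864
Gain = 20 log₁₀(0.003864) ≈ -48.26 dB
∠T = (0°) − (67.27°) = -67.27°

-48.3 dB, -67.3°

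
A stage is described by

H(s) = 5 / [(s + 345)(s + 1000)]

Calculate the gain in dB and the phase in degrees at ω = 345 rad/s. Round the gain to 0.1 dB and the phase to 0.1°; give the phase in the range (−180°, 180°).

-100.3 dB, -64.0°

At s = jω = j345:
pole (s+345): 345 + j345 → |·| = √(345²+345²) = √238050 ≈ 487.9, ∠ = arctan(345/345) ≈ 45.00°
pole (s+1000): 1000 + j345 → |·| = √(1000²+345²) = √1119025 ≈ 1057.8, ∠ = arctan(345/1000) ≈ 19.03°
|H| = 5 / 5.161e+05 ≈ 9.688e-06
Gain = 20 log₁₀(9.688e-06) ≈ -100.28 dB
∠H = 0.00° − 64.03° = -64.03°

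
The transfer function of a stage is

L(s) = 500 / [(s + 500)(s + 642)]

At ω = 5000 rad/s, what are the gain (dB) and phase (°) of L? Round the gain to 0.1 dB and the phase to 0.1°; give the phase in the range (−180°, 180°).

-94.1 dB, -167.0°

At s = jω = j5000:
pole (s+500): 500 + j5000 → |·| = √(500²+5000²) = √25250000 ≈ 5024.9, ∠ = arctan(5000/500) ≈ 84.29°
pole (s+642): 642 + j5000 → |·| = √(642²+5000²) = √25412164 ≈ 5041, ∠ = arctan(5000/642) ≈ 82.68°
|L| = 500 / 2.5331e+07 ≈ 1.9739e-05
Gain = 20 log₁₀(1.9739e-05) ≈ -94.09 dB
∠L = 0.00° − 166.97° = -166.97°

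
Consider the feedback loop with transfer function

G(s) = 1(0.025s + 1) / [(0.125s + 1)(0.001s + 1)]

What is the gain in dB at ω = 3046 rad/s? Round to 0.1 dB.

At ω = 3046 rad/s:
zero (1 + j3046·0.025) = 1 + j76.15 → |·| ≈ 76.157, ∠ ≈ 89.25°
pole (1 + j3046·0.125) = 1 + j380.75 → |·| ≈ 380.75, ∠ ≈ 89.85°
pole (1 + j3046·0.001) = 1 + j3.046 → |·| ≈ 3.206, ∠ ≈ 71.83°
|G| = 1 · 76.157 / (380.75 · 3.206) ≈ 0.062389
Gain = 20 log₁₀(0.062389) ≈ -24.10 dB

-24.1 dB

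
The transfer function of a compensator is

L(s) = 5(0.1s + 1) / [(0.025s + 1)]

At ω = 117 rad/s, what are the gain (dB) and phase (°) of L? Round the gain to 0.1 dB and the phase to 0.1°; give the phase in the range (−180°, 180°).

25.6 dB, 14.0°

At ω = 117 rad/s:
zero (1 + j117·0.1) = 1 + j11.7 → |·| ≈ 11.743, ∠ ≈ 85.11°
pole (1 + j117·0.025) = 1 + j2.925 → |·| ≈ 3.0912, ∠ ≈ 71.13°
|L| = 5 · 11.743 / (3.0912) ≈ 18.994
Gain = 20 log₁₀(18.994) ≈ 25.57 dB
∠L = (85.11°) − (71.13°) = 13.98°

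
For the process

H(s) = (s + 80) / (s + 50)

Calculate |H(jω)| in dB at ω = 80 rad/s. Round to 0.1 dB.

1.6 dB

Substitute s = j80:
Numerator: (j80) + 80 = 80 + j80
Denominator: (j80) + 50 = 50 + j80
|N| = √(80² + 80²) ≈ 113.14, ∠N ≈ 45.00°
|D| = √(50² + 80²) ≈ 94.34, ∠D ≈ 57.99°
|H| = 113.14 / 94.34 ≈ 1.1993
Gain = 20 log₁₀(1.1993) ≈ 1.58 dB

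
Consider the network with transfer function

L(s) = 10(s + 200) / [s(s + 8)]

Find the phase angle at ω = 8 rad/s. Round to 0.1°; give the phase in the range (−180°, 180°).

-132.7°

At s = jω = j8:
zero (s+200): 200 + j8 → |·| = √(200²+8²) = √40064 ≈ 200.16, ∠ = arctan(8/200) ≈ 2.29°
pole (s+8): 8 + j8 → |·| = √(8²+8²) = √128 ≈ 11.314, ∠ = arctan(8/8) ≈ 45.00°
pole at origin: |s| = 8, ∠ = 90.00° (in denominator)
∠L = 2.29° − 135.00° = -132.71°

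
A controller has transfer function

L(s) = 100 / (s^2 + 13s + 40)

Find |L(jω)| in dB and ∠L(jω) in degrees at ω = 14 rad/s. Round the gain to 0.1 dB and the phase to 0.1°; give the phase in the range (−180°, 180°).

-7.6 dB, -130.6°

Substitute s = j14:
Numerator: 100 = 100 + j0
Denominator: (j14)^2 + 13(j14) + 40 = -156 + j182
|N| = √(100² + 0²) ≈ 100, ∠N ≈ 0.00°
|D| = √(156² + 182²) ≈ 239.71, ∠D ≈ 130.60°
|L| = 100 / 239.71 ≈ 0.41717
Gain = 20 log₁₀(0.41717) ≈ -7.59 dB
∠L = 0.00° − 130.60° = -130.60°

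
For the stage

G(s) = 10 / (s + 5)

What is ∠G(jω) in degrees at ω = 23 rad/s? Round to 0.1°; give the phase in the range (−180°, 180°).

-77.7°

Substitute s = j23:
Numerator: 10 = 10 + j0
Denominator: (j23) + 5 = 5 + j23
|N| = √(10² + 0²) ≈ 10, ∠N ≈ 0.00°
|D| = √(5² + 23²) ≈ 23.537, ∠D ≈ 77.74°
∠G = 0.00° − 77.74° = -77.74°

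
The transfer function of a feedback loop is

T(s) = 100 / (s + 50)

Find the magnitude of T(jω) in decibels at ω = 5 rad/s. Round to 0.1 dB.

6.0 dB

At s = jω = j5:
pole (s+50): 50 + j5 → |·| = √(50²+5²) = √2525 ≈ 50.249, ∠ = arctan(5/50) ≈ 5.71°
|T| = 100 / 50.249 ≈ 1.9901
Gain = 20 log₁₀(1.9901) ≈ 5.98 dB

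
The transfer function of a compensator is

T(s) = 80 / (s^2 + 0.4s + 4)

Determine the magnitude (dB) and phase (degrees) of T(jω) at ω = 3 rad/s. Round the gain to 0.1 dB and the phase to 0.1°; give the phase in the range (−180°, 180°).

23.8 dB, -166.5°

At s = jω = j3:
quadratic: (j3)² + 0.4·j3 + 4 = -5 + j1.2 → |·| ≈ 5.142, ∠ ≈ 166.50°
|T| = 80 / 5.142 ≈ 15.558
Gain = 20 log₁₀(15.558) ≈ 23.84 dB
∠T = 0.00° − 166.50° = -166.50°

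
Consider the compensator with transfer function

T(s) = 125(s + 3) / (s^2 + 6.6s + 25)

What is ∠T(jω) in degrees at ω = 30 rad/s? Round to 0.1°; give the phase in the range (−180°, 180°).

-83.0°

At s = jω = j30:
zero (s+3): 3 + j30 → |·| = √(3²+30²) = √909 ≈ 30.15, ∠ = arctan(30/3) ≈ 84.29°
quadratic: (j30)² + 6.6·j30 + 25 = -875 + j198 → |·| ≈ 897.12, ∠ ≈ 167.25°
∠T = 84.29° − 167.25° = -82.96°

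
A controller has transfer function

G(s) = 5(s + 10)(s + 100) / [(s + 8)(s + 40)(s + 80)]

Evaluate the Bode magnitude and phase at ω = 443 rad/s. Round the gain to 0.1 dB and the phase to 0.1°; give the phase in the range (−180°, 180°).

-38.9 dB, -87.6°

At s = jω = j443:
zero (s+10): 10 + j443 → |·| = √(10²+443²) = √196349 ≈ 443.11, ∠ = arctan(443/10) ≈ 88.71°
zero (s+100): 100 + j443 → |·| = √(100²+443²) = √206249 ≈ 454.15, ∠ = arctan(443/100) ≈ 77.28°
pole (s+8): 8 + j443 → |·| = √(8²+443²) = √196313 ≈ 443.07, ∠ = arctan(443/8) ≈ 88.97°
pole (s+40): 40 + j443 → |·| = √(40²+443²) = √197849 ≈ 444.8, ∠ = arctan(443/40) ≈ 84.84°
pole (s+80): 80 + j443 → |·| = √(80²+443²) = √202649 ≈ 450.17, ∠ = arctan(443/80) ≈ 79.76°
|G| = 5 · 2.0124e+05 / 8.8718e+07 ≈ 0.011342
Gain = 20 log₁₀(0.011342) ≈ -38.91 dB
∠G = 165.99° − 253.57° = -87.58°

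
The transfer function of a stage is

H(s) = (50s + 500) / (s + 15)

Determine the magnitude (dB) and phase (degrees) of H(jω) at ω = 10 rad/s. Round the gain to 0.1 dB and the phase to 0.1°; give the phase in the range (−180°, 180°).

31.9 dB, 11.3°

Substitute s = j10:
Numerator: 50(j10) + 500 = 500 + j500
Denominator: (j10) + 15 = 15 + j10
|N| = √(500² + 500²) ≈ 707.11, ∠N ≈ 45.00°
|D| = √(15² + 10²) ≈ 18.028, ∠D ≈ 33.69°
|H| = 707.11 / 18.028 ≈ 39.223
Gain = 20 log₁₀(39.223) ≈ 31.87 dB
∠H = 45.00° − 33.69° = 11.31°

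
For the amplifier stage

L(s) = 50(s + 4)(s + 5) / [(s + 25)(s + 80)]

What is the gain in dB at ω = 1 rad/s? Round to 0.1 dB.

-5.6 dB

At s = jω = j1:
zero (s+4): 4 + j1 → |·| = √(4²+1²) = √17 ≈ 4.1231, ∠ = arctan(1/4) ≈ 14.04°
zero (s+5): 5 + j1 → |·| = √(5²+1²) = √26 ≈ 5.099, ∠ = arctan(1/5) ≈ 11.31°
pole (s+25): 25 + j1 → |·| = √(25²+1²) = √626 ≈ 25.02, ∠ = arctan(1/25) ≈ 2.29°
pole (s+80): 80 + j1 → |·| = √(80²+1²) = √6401 ≈ 80.006, ∠ = arctan(1/80) ≈ 0.72°
|L| = 50 · 21.024 / 2001.8 ≈ 0.52513
Gain = 20 log₁₀(0.52513) ≈ -5.59 dB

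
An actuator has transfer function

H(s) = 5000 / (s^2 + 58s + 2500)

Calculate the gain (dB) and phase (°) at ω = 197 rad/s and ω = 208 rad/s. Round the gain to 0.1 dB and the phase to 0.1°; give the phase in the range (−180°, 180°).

ω = 197: -17.6 dB, -162.5°; ω = 208: -18.6 dB, -163.5°

At s = jω = j197:
quadratic: (j197)² + 58·j197 + 2500 = -36309 + j11426 → |·| ≈ 38064, ∠ ≈ 162.53°
|H| = 5000 / 38064 ≈ 0.13136
Gain = 20 log₁₀(0.13136) ≈ -17.63 dB
∠H = 0.00° − 162.53° = -162.53°

At s = jω = j208:
quadratic: (j208)² + 58·j208 + 2500 = -40764 + j12064 → |·| ≈ 42512, ∠ ≈ 163.51°
|H| = 5000 / 42512 ≈ 0.11761
Gain = 20 log₁₀(0.11761) ≈ -18.59 dB
∠H = 0.00° − 163.51° = -163.51°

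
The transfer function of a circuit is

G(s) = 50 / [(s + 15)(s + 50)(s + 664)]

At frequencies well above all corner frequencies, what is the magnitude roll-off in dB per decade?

Each pole contributes −20 dB/decade at high frequency; each zero contributes +20 dB/decade.
Net: 0 zero(s) − 3 pole(s) → -60 dB/decade.

-60 dB/decade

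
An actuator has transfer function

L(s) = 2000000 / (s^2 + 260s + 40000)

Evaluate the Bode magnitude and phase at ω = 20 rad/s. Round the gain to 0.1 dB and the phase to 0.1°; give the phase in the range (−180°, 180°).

At s = jω = j20:
quadratic: (j20)² + 260·j20 + 40000 = 39600 + j5200 → |·| ≈ 39940, ∠ ≈ 7.48°
|L| = 2000000 / 39940 ≈ 50.075
Gain = 20 log₁₀(50.075) ≈ 33.99 dB
∠L = 0.00° − 7.48° = -7.48°

34.0 dB, -7.5°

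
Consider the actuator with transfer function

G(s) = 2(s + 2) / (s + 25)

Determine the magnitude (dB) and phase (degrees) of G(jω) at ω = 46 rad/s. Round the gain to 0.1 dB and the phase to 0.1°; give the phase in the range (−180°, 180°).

At s = jω = j46:
zero (s+2): 2 + j46 → |·| = √(2²+46²) = √2120 ≈ 46.043, ∠ = arctan(46/2) ≈ 87.51°
pole (s+25): 25 + j46 → |·| = √(25²+46²) = √2741 ≈ 52.355, ∠ = arctan(46/25) ≈ 61.48°
|G| = 2 · 46.043 / 52.355 ≈ 1.7589
Gain = 20 log₁₀(1.7589) ≈ 4.90 dB
∠G = 87.51° − 61.48° = 26.03°

4.9 dB, 26.0°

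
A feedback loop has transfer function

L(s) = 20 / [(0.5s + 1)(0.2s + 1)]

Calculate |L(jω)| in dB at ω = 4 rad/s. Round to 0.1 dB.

16.9 dB

At ω = 4 rad/s:
pole (1 + j4·0.5) = 1 + j2 → |·| ≈ 2.2361, ∠ ≈ 63.43°
pole (1 + j4·0.2) = 1 + j0.8 → |·| ≈ 1.2806, ∠ ≈ 38.66°
|L| = 20 · 1 / (2.2361 · 1.2806) ≈ 6.9843
Gain = 20 log₁₀(6.9843) ≈ 16.88 dB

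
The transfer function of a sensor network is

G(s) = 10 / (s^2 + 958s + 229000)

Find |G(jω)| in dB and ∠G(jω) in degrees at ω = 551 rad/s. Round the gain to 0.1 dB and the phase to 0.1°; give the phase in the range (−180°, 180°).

-94.5 dB, -98.0°

Substitute s = j551:
Numerator: 10 = 10 + j0
Denominator: (j551)^2 + 958(j551) + 229000 = -74601 + j527858
|N| = √(10² + 0²) ≈ 10, ∠N ≈ 0.00°
|D| = √(74601² + 527858²) ≈ 5.331e+05, ∠D ≈ 98.04°
|G| = 10 / 5.331e+05 ≈ 1.8758e-05
Gain = 20 log₁₀(1.8758e-05) ≈ -94.54 dB
∠G = 0.00° − 98.04° = -98.04°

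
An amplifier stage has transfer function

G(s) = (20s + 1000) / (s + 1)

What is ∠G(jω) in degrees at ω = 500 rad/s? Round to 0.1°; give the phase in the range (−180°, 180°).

-5.6°

Substitute s = j500:
Numerator: 20(j500) + 1000 = 1000 + j10000
Denominator: (j500) + 1 = 1 + j500
|N| = √(1000² + 10000²) ≈ 10050, ∠N ≈ 84.29°
|D| = √(1² + 500²) ≈ 500, ∠D ≈ 89.89°
∠G = 84.29° − 89.89° = -5.60°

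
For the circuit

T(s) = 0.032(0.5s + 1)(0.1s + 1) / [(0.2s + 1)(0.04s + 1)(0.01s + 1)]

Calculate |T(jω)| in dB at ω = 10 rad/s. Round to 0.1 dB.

-20.4 dB

At ω = 10 rad/s:
zero (1 + j10·0.5) = 1 + j5 → |·| ≈ 5.099, ∠ ≈ 78.69°
zero (1 + j10·0.1) = 1 + j1 → |·| ≈ 1.4142, ∠ ≈ 45.00°
pole (1 + j10·0.2) = 1 + j2 → |·| ≈ 2.2361, ∠ ≈ 63.43°
pole (1 + j10·0.04) = 1 + j0.4 → |·| ≈ 1.077, ∠ ≈ 21.80°
pole (1 + j10·0.01) = 1 + j0.1 → |·| ≈ 1.005, ∠ ≈ 5.71°
|T| = 0.032 · 5.099 · 1.4142 / (2.2361 · 1.077 · 1.005) ≈ 0.095339
Gain = 20 log₁₀(0.095339) ≈ -20.41 dB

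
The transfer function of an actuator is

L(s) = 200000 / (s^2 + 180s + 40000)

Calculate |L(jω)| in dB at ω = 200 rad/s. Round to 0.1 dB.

14.9 dB

At s = jω = j200:
quadratic: (j200)² + 180·j200 + 40000 = 0 + j36000 → |·| ≈ 36000, ∠ ≈ 90.00°
|L| = 200000 / 36000 ≈ 5.5556
Gain = 20 log₁₀(5.5556) ≈ 14.89 dB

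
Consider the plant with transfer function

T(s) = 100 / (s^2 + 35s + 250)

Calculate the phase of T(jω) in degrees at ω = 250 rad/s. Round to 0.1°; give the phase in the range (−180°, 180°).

Substitute s = j250:
Numerator: 100 = 100 + j0
Denominator: (j250)^2 + 35(j250) + 250 = -62250 + j8750
|N| = √(100² + 0²) ≈ 100, ∠N ≈ 0.00°
|D| = √(62250² + 8750²) ≈ 62862, ∠D ≈ 172.00°
∠T = 0.00° − 172.00° = -172.00°

-172.0°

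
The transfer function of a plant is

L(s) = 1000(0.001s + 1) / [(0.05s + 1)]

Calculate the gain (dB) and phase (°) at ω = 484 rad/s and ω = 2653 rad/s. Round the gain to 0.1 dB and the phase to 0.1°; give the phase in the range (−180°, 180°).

At ω = 484 rad/s:
zero (1 + j484·0.001) = 1 + j0.484 → |·| ≈ 1.111, ∠ ≈ 25.83°
pole (1 + j484·0.05) = 1 + j24.2 → |·| ≈ 24.221, ∠ ≈ 87.63°
|L| = 1000 · 1.111 / (24.221) ≈ 45.869
Gain = 20 log₁₀(45.869) ≈ 33.23 dB
∠L = (25.83°) − (87.63°) = -61.80°

At ω = 2653 rad/s:
zero (1 + j2653·0.001) = 1 + j2.653 → |·| ≈ 2.8352, ∠ ≈ 69.35°
pole (1 + j2653·0.05) = 1 + j132.65 → |·| ≈ 132.65, ∠ ≈ 89.57°
|L| = 1000 · 2.8352 / (132.65) ≈ 21.374
Gain = 20 log₁₀(21.374) ≈ 26.60 dB
∠L = (69.35°) − (89.57°) = -20.22°

ω = 484: 33.2 dB, -61.8°; ω = 2653: 26.6 dB, -20.2°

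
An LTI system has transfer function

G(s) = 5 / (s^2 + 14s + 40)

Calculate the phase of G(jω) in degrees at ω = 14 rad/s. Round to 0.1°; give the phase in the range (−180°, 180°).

-128.5°

Substitute s = j14:
Numerator: 5 = 5 + j0
Denominator: (j14)^2 + 14(j14) + 40 = -156 + j196
|N| = √(5² + 0²) ≈ 5, ∠N ≈ 0.00°
|D| = √(156² + 196²) ≈ 250.5, ∠D ≈ 128.52°
∠G = 0.00° − 128.52° = -128.52°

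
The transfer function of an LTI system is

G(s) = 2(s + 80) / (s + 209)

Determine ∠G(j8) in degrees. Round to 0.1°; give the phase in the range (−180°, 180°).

3.5°

At s = jω = j8:
zero (s+80): 80 + j8 → |·| = √(80²+8²) = √6464 ≈ 80.399, ∠ = arctan(8/80) ≈ 5.71°
pole (s+209): 209 + j8 → |·| = √(209²+8²) = √43745 ≈ 209.15, ∠ = arctan(8/209) ≈ 2.19°
∠G = 5.71° − 2.19° = 3.52°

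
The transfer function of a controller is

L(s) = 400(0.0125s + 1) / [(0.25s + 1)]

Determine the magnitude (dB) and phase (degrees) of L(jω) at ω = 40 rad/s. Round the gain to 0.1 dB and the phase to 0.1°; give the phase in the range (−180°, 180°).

33.0 dB, -57.7°

At ω = 40 rad/s:
zero (1 + j40·0.0125) = 1 + j0.5 → |·| ≈ 1.118, ∠ ≈ 26.57°
pole (1 + j40·0.25) = 1 + j10 → |·| ≈ 10.05, ∠ ≈ 84.29°
|L| = 400 · 1.118 / (10.05) ≈ 44.498
Gain = 20 log₁₀(44.498) ≈ 32.97 dB
∠L = (26.57°) − (84.29°) = -57.72°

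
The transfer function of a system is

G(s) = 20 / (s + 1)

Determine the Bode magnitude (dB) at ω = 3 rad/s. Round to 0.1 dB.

Substitute s = j3:
Numerator: 20 = 20 + j0
Denominator: (j3) + 1 = 1 + j3
|N| = √(20² + 0²) ≈ 20, ∠N ≈ 0.00°
|D| = √(1² + 3²) ≈ 3.1623, ∠D ≈ 71.57°
|G| = 20 / 3.1623 ≈ 6.3245
Gain = 20 log₁₀(6.3245) ≈ 16.02 dB

16.0 dB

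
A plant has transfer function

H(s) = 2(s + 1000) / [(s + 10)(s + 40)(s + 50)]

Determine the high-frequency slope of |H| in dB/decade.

Each pole contributes −20 dB/decade at high frequency; each zero contributes +20 dB/decade.
Net: 1 zero(s) − 3 pole(s) → -40 dB/decade.

-40 dB/decade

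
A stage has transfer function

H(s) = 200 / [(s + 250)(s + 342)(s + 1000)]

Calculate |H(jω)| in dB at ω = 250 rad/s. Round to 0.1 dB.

At s = jω = j250:
pole (s+250): 250 + j250 → |·| = √(250²+250²) = √125000 ≈ 353.55, ∠ = arctan(250/250) ≈ 45.00°
pole (s+342): 342 + j250 → |·| = √(342²+250²) = √179464 ≈ 423.63, ∠ = arctan(250/342) ≈ 36.17°
pole (s+1000): 1000 + j250 → |·| = √(1000²+250²) = √1062500 ≈ 1030.8, ∠ = arctan(250/1000) ≈ 14.04°
|H| = 200 / 1.5439e+08 ≈ 1.2954e-06
Gain = 20 log₁₀(1.2954e-06) ≈ -117.75 dB

-117.8 dB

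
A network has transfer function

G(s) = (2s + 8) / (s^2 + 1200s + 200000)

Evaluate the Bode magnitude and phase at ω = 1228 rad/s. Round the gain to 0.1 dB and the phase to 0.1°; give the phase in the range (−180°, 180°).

Substitute s = j1228:
Numerator: 2(j1228) + 8 = 8 + j2456
Denominator: (j1228)^2 + 1200(j1228) + 200000 = -1307984 + j1473600
|N| = √(8² + 2456²) ≈ 2456, ∠N ≈ 89.81°
|D| = √(1307984² + 1473600²) ≈ 1.9704e+06, ∠D ≈ 131.59°
|G| = 2456 / 1.9704e+06 ≈ 0.0012464
Gain = 20 log₁₀(0.0012464) ≈ -58.09 dB
∠G = 89.81° − 131.59° = -41.78°

-58.1 dB, -41.8°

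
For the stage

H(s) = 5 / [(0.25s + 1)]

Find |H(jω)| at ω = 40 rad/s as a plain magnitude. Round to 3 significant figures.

0.498

At ω = 40 rad/s:
pole (1 + j40·0.25) = 1 + j10 → |·| ≈ 10.05, ∠ ≈ 84.29°
|H| = 5 · 1 / (10.05) ≈ 0.49751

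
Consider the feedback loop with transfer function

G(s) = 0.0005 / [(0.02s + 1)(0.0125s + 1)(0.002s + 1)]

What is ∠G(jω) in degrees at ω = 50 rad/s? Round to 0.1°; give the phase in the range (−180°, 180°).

-82.7°

At ω = 50 rad/s:
pole (1 + j50·0.02) = 1 + j1 → |·| ≈ 1.4142, ∠ ≈ 45.00°
pole (1 + j50·0.0125) = 1 + j0.625 → |·| ≈ 1.1792, ∠ ≈ 32.01°
pole (1 + j50·0.002) = 1 + j0.1 → |·| ≈ 1.005, ∠ ≈ 5.71°
∠G = (0°) − (45.00° + 32.01° + 5.71°) = -82.72°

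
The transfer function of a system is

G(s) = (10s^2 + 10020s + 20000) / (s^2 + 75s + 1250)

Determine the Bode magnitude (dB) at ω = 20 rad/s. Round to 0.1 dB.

Substitute s = j20:
Numerator: 10(j20)^2 + 10020(j20) + 20000 = 16000 + j200400
Denominator: (j20)^2 + 75(j20) + 1250 = 850 + j1500
|N| = √(16000² + 200400²) ≈ 2.0104e+05, ∠N ≈ 85.44°
|D| = √(850² + 1500²) ≈ 1724.1, ∠D ≈ 60.46°
|G| = 2.0104e+05 / 1724.1 ≈ 116.61
Gain = 20 log₁₀(116.61) ≈ 41.33 dB

41.3 dB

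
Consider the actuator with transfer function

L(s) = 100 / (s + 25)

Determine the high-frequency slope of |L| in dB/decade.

Each pole contributes −20 dB/decade at high frequency; each zero contributes +20 dB/decade.
Net: 0 zero(s) − 1 pole(s) → -20 dB/decade.

-20 dB/decade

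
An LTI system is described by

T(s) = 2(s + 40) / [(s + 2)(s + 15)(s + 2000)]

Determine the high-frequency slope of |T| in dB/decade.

Each pole contributes −20 dB/decade at high frequency; each zero contributes +20 dB/decade.
Net: 1 zero(s) − 3 pole(s) → -40 dB/decade.

-40 dB/decade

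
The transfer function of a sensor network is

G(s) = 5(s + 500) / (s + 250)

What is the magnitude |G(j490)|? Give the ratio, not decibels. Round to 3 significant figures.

6.36

At s = jω = j490:
zero (s+500): 500 + j490 → |·| = √(500²+490²) = √490100 ≈ 700.07, ∠ = arctan(490/500) ≈ 44.42°
pole (s+250): 250 + j490 → |·| = √(250²+490²) = √302600 ≈ 550.09, ∠ = arctan(490/250) ≈ 62.97°
|G| = 5 · 700.07 / 550.09 ≈ 6.3632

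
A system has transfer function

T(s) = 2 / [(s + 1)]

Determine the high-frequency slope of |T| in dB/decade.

-20 dB/decade

Each pole contributes −20 dB/decade at high frequency; each zero contributes +20 dB/decade.
Net: 0 zero(s) − 1 pole(s) → -20 dB/decade.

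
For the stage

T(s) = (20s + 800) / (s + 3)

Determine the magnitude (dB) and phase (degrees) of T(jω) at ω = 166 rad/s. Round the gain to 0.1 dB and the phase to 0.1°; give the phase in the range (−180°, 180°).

Substitute s = j166:
Numerator: 20(j166) + 800 = 800 + j3320
Denominator: (j166) + 3 = 3 + j166
|N| = √(800² + 3320²) ≈ 3415, ∠N ≈ 76.45°
|D| = √(3² + 166²) ≈ 166.03, ∠D ≈ 88.96°
|T| = 3415 / 166.03 ≈ 20.569
Gain = 20 log₁₀(20.569) ≈ 26.26 dB
∠T = 76.45° − 88.96° = -12.51°

26.3 dB, -12.5°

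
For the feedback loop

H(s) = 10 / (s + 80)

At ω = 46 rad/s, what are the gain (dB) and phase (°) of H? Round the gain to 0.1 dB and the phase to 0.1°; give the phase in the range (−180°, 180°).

Substitute s = j46:
Numerator: 10 = 10 + j0
Denominator: (j46) + 80 = 80 + j46
|N| = √(10² + 0²) ≈ 10, ∠N ≈ 0.00°
|D| = √(80² + 46²) ≈ 92.282, ∠D ≈ 29.90°
|H| = 10 / 92.282 ≈ 0.10836
Gain = 20 log₁₀(0.10836) ≈ -19.30 dB
∠H = 0.00° − 29.90° = -29.90°

-19.3 dB, -29.9°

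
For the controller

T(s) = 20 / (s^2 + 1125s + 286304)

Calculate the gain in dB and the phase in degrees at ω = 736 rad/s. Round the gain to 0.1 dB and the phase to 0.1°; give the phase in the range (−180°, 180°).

-92.7 dB, -107.1°

Substitute s = j736:
Numerator: 20 = 20 + j0
Denominator: (j736)^2 + 1125(j736) + 286304 = -255392 + j828000
|N| = √(20² + 0²) ≈ 20, ∠N ≈ 0.00°
|D| = √(255392² + 828000²) ≈ 8.6649e+05, ∠D ≈ 107.14°
|T| = 20 / 8.6649e+05 ≈ 2.3082e-05
Gain = 20 log₁₀(2.3082e-05) ≈ -92.73 dB
∠T = 0.00° − 107.14° = -107.14°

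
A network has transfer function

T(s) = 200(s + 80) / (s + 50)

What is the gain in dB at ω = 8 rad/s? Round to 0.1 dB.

50.0 dB

At s = jω = j8:
zero (s+80): 80 + j8 → |·| = √(80²+8²) = √6464 ≈ 80.399, ∠ = arctan(8/80) ≈ 5.71°
pole (s+50): 50 + j8 → |·| = √(50²+8²) = √2564 ≈ 50.636, ∠ = arctan(8/50) ≈ 9.09°
|T| = 200 · 80.399 / 50.636 ≈ 317.56
Gain = 20 log₁₀(317.56) ≈ 50.04 dB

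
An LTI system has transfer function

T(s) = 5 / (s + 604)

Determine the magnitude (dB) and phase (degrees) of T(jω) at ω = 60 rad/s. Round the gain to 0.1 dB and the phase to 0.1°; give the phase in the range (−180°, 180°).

-41.7 dB, -5.7°

Substitute s = j60:
Numerator: 5 = 5 + j0
Denominator: (j60) + 604 = 604 + j60
|N| = √(5² + 0²) ≈ 5, ∠N ≈ 0.00°
|D| = √(604² + 60²) ≈ 606.97, ∠D ≈ 5.67°
|T| = 5 / 606.97 ≈ 0.0082376
Gain = 20 log₁₀(0.0082376) ≈ -41.68 dB
∠T = 0.00° − 5.67° = -5.67°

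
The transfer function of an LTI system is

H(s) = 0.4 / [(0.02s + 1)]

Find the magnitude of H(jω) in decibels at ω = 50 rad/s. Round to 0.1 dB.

-11.0 dB

At ω = 50 rad/s:
pole (1 + j50·0.02) = 1 + j1 → |·| ≈ 1.4142, ∠ ≈ 45.00°
|H| = 0.4 · 1 / (1.4142) ≈ 0.28285
Gain = 20 log₁₀(0.28285) ≈ -10.97 dB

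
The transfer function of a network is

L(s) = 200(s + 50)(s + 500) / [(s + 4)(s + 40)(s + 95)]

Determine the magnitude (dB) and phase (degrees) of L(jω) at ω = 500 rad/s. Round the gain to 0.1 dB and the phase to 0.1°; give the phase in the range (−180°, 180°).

At s = jω = j500:
zero (s+50): 50 + j500 → |·| = √(50²+500²) = √252500 ≈ 502.49, ∠ = arctan(500/50) ≈ 84.29°
zero (s+500): 500 + j500 → |·| = √(500²+500²) = √500000 ≈ 707.11, ∠ = arctan(500/500) ≈ 45.00°
pole (s+4): 4 + j500 → |·| = √(4²+500²) = √250016 ≈ 500.02, ∠ = arctan(500/4) ≈ 89.54°
pole (s+40): 40 + j500 → |·| = √(40²+500²) = √251600 ≈ 501.6, ∠ = arctan(500/40) ≈ 85.43°
pole (s+95): 95 + j500 → |·| = √(95²+500²) = √259025 ≈ 508.94, ∠ = arctan(500/95) ≈ 79.24°
|L| = 200 · 3.5532e+05 / 1.2765e+08 ≈ 0.55671
Gain = 20 log₁₀(0.55671) ≈ -5.09 dB
∠L = 129.29° − 254.21° = -124.92°

-5.1 dB, -124.9°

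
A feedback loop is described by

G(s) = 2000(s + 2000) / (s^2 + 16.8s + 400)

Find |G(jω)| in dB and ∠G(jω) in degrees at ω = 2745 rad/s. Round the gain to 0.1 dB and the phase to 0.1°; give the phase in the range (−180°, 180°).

-0.9 dB, -125.7°

At s = jω = j2745:
zero (s+2000): 2000 + j2745 → |·| = √(2000²+2745²) = √11535025 ≈ 3396.3, ∠ = arctan(2745/2000) ≈ 53.92°
quadratic: (j2745)² + 16.8·j2745 + 400 = -7534625 + j46116 → |·| ≈ 7.5348e+06, ∠ ≈ 179.65°
|G| = 2000 · 3396.3 / 7.5348e+06 ≈ 0.9015
Gain = 20 log₁₀(0.9015) ≈ -0.90 dB
∠G = 53.92° − 179.65° = -125.73°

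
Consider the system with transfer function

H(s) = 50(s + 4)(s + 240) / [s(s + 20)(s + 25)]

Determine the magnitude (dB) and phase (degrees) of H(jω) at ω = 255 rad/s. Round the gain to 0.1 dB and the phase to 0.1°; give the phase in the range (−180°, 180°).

At s = jω = j255:
zero (s+4): 4 + j255 → |·| = √(4²+255²) = √65041 ≈ 255.03, ∠ = arctan(255/4) ≈ 89.10°
zero (s+240): 240 + j255 → |·| = √(240²+255²) = √122625 ≈ 350.18, ∠ = arctan(255/240) ≈ 46.74°
pole (s+20): 20 + j255 → |·| = √(20²+255²) = √65425 ≈ 255.78, ∠ = arctan(255/20) ≈ 85.52°
pole (s+25): 25 + j255 → |·| = √(25²+255²) = √65650 ≈ 256.22, ∠ = arctan(255/25) ≈ 84.40°
pole at origin: |s| = 255, ∠ = 90.00° (in denominator)
|H| = 50 · 89306 / 1.6712e+07 ≈ 0.26719
Gain = 20 log₁₀(0.26719) ≈ -11.46 dB
∠H = 135.84° − 259.92° = -124.08°

-11.5 dB, -124.1°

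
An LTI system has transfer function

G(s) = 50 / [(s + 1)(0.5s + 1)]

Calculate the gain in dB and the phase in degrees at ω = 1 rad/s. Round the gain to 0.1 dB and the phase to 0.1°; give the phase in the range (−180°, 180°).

30.0 dB, -71.6°

At ω = 1 rad/s:
pole (1 + j1·1) = 1 + j1 → |·| ≈ 1.4142, ∠ ≈ 45.00°
pole (1 + j1·0.5) = 1 + j0.5 → |·| ≈ 1.118, ∠ ≈ 26.57°
|G| = 50 · 1 / (1.4142 · 1.118) ≈ 31.624
Gain = 20 log₁₀(31.624) ≈ 30.00 dB
∠G = (0°) − (45.00° + 26.57°) = -71.57°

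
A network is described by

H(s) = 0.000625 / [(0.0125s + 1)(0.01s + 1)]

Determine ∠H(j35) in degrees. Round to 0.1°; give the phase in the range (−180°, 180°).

-42.9°

At ω = 35 rad/s:
pole (1 + j35·0.0125) = 1 + j0.4375 → |·| ≈ 1.0915, ∠ ≈ 23.63°
pole (1 + j35·0.01) = 1 + j0.35 → |·| ≈ 1.0595, ∠ ≈ 19.29°
∠H = (0°) − (23.63° + 19.29°) = -42.92°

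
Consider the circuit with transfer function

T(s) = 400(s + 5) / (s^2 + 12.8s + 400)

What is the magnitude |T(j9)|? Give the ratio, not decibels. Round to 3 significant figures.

At s = jω = j9:
zero (s+5): 5 + j9 → |·| = √(5²+9²) = √106 ≈ 10.296, ∠ = arctan(9/5) ≈ 60.95°
quadratic: (j9)² + 12.8·j9 + 400 = 319 + j115.2 → |·| ≈ 339.16, ∠ ≈ 19.86°
|T| = 400 · 10.296 / 339.16 ≈ 12.143

12.1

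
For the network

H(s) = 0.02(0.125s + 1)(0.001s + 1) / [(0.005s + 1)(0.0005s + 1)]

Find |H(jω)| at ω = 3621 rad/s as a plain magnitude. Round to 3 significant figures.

At ω = 3621 rad/s:
zero (1 + j3621·0.125) = 1 + j452.625 → |·| ≈ 452.63, ∠ ≈ 89.87°
zero (1 + j3621·0.001) = 1 + j3.621 → |·| ≈ 3.7565, ∠ ≈ 74.56°
pole (1 + j3621·0.005) = 1 + j18.105 → |·| ≈ 18.133, ∠ ≈ 86.84°
pole (1 + j3621·0.0005) = 1 + j1.8105 → |·| ≈ 2.0683, ∠ ≈ 61.09°
|H| = 0.02 · 452.63 · 3.7565 / (18.133 · 2.0683) ≈ 0.90672

0.907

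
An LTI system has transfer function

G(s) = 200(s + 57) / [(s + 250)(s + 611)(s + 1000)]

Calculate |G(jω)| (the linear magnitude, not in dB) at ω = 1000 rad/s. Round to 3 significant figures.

0.000117

At s = jω = j1000:
zero (s+57): 57 + j1000 → |·| = √(57²+1000²) = √1003249 ≈ 1001.6, ∠ = arctan(1000/57) ≈ 86.74°
pole (s+250): 250 + j1000 → |·| = √(250²+1000²) = √1062500 ≈ 1030.8, ∠ = arctan(1000/250) ≈ 75.96°
pole (s+611): 611 + j1000 → |·| = √(611²+1000²) = √1373321 ≈ 1171.9, ∠ = arctan(1000/611) ≈ 58.58°
pole (s+1000): 1000 + j1000 → |·| = √(1000²+1000²) = √2000000 ≈ 1414.2, ∠ = arctan(1000/1000) ≈ 45.00°
|G| = 200 · 1001.6 / 1.7083e+09 ≈ 0.00011726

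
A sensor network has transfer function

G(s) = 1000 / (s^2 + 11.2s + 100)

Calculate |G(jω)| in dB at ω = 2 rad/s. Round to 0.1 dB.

At s = jω = j2:
quadratic: (j2)² + 11.2·j2 + 100 = 96 + j22.4 → |·| ≈ 98.579, ∠ ≈ 13.13°
|G| = 1000 / 98.579 ≈ 10.144
Gain = 20 log₁₀(10.144) ≈ 20.12 dB

20.1 dB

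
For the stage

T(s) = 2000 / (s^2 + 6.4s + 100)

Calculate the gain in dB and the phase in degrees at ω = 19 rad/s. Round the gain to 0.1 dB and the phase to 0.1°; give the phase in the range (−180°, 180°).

16.8 dB, -155.0°

At s = jω = j19:
quadratic: (j19)² + 6.4·j19 + 100 = -261 + j121.6 → |·| ≈ 287.94, ∠ ≈ 155.02°
|T| = 2000 / 287.94 ≈ 6.9459
Gain = 20 log₁₀(6.9459) ≈ 16.83 dB
∠T = 0.00° − 155.02° = -155.02°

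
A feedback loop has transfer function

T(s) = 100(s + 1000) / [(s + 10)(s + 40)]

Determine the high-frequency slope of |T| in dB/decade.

-20 dB/decade

Each pole contributes −20 dB/decade at high frequency; each zero contributes +20 dB/decade.
Net: 1 zero(s) − 2 pole(s) → -20 dB/decade.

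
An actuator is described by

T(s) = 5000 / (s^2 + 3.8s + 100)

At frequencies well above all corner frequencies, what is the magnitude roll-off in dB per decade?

Each pole contributes −20 dB/decade at high frequency; each zero contributes +20 dB/decade.
Net: 0 zero(s) − 2 pole(s) → -40 dB/decade.

-40 dB/decade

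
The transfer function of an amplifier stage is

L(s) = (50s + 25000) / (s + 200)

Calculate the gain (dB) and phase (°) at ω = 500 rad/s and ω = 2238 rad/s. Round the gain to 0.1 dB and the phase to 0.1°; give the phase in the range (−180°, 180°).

Substitute s = j500:
Numerator: 50(j500) + 25000 = 25000 + j25000
Denominator: (j500) + 200 = 200 + j500
|N| = √(25000² + 25000²) ≈ 35355, ∠N ≈ 45.00°
|D| = √(200² + 500²) ≈ 538.52, ∠D ≈ 68.20°
|L| = 35355 / 538.52 ≈ 65.652
Gain = 20 log₁₀(65.652) ≈ 36.34 dB
∠L = 45.00° − 68.20° = -23.20°

Substitute s = j2238:
Numerator: 50(j2238) + 25000 = 25000 + j111900
Denominator: (j2238) + 200 = 200 + j2238
|N| = √(25000² + 111900²) ≈ 1.1466e+05, ∠N ≈ 77.41°
|D| = √(200² + 2238²) ≈ 2246.9, ∠D ≈ 84.89°
|L| = 1.1466e+05 / 2246.9 ≈ 51.03
Gain = 20 log₁₀(51.03) ≈ 34.16 dB
∠L = 77.41° − 84.89° = -7.48°

ω = 500: 36.3 dB, -23.2°; ω = 2238: 34.2 dB, -7.5°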